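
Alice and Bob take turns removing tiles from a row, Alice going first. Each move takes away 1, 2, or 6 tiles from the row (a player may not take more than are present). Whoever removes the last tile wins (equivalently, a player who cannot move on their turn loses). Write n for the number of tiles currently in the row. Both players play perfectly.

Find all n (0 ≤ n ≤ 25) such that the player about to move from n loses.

Work bottom-up. With no move the player to move loses. Otherwise the position is W if at least one move leads to an L position for the opponent, and L if every move leads to a W.
n=0: no move → L
n=1: →0(L), so W
n=2: →0(L), so W
n=3: →2(W), 1(W) — all W, so L
n=4: →3(L), so W
n=5: →3(L), so W
n=6: →0(L), so W
n=7: →6(W), 5(W), 1(W) — all W, so L
n=8: →7(L), so W
n=9: →7(L), so W
n=10: →9(W), 8(W), 4(W) — all W, so L
n=11: →10(L), so W
n=12: →10(L), so W
n=13: →7(L), so W
n=14: →13(W), 12(W), 8(W) — all W, so L
n=15: →14(L), so W
n=16: →14(L), so W
n=17: →16(W), 15(W), 11(W) — all W, so L
n=18: →17(L), so W
n=19: →17(L), so W
n=20: →14(L), so W
n=21: →20(W), 19(W), 15(W) — all W, so L
n=22: →21(L), so W
n=23: →21(L), so W
n=24: →23(W), 22(W), 18(W) — all W, so L
n=25: →24(L), so W
Reading off the rows marked L gives the requested list; there are 8 such values of n.

0, 3, 7, 10, 14, 17, 21, 24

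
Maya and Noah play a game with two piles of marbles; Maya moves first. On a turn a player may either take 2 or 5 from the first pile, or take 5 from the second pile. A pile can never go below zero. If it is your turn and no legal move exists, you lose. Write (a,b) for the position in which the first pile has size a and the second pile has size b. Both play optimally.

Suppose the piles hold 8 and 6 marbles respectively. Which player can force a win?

Compute win/loss labels from the base case upward. A position with no move is L. Any other position is W if it can reach an L in one move, else L.
No move ever increases a pile, so every position that can arise here has a ≤ 8 and b ≤ 6; it is enough to label the cells with 0 ≤ a ≤ 8 and 0 ≤ b ≤ 6.
Every move lowers a or b (never raises either), so fill the grid row by row in increasing a, and left to right within a row: each cell's successors are then already labelled.
      b=0  b=1  b=2  b=3  b=4  b=5  b=6
a=0:    L    L    L    L    L    W    W
a=1:    L    L    L    L    L    W    W
a=2:    W    W    W    W    W    L    L
a=3:    W    W    W    W    W    L    L
a=4:    L    L    L    L    L    W    W
a=5:    W    W    W    W    W    W    W
a=6:    W    W    W    W    W    L    L
a=7:    L    L    L    L    L    W    W
a=8:    L    L    L    L    L    W    W
Cells with no legal move (terminal, hence L): (0,0), (0,1), (0,2), (0,3), (0,4), (1,0), (1,1), (1,2), (1,3), (1,4).
The remaining L cells, each justified by listing all of its moves:
(2,5): →(0,5)(W), (2,0)(W) — all W, so L
(2,6): →(0,6)(W), (2,1)(W) — all W, so L
(3,5): →(1,5)(W), (3,0)(W) — all W, so L
(3,6): →(1,6)(W), (3,1)(W) — all W, so L
(4,0): →(2,0)(W) only, which is W, so L
(4,1): →(2,1)(W) only, which is W, so L
(4,2): →(2,2)(W) only, which is W, so L
(4,3): →(2,3)(W) only, which is W, so L
(4,4): →(2,4)(W) only, which is W, so L
(6,5): →(4,5)(W), (1,5)(W), (6,0)(W) — all W, so L
(6,6): →(4,6)(W), (1,6)(W), (6,1)(W) — all W, so L
(7,0): →(5,0)(W), (2,0)(W) — all W, so L
(7,1): →(5,1)(W), (2,1)(W) — all W, so L
(7,2): →(5,2)(W), (2,2)(W) — all W, so L
(7,3): →(5,3)(W), (2,3)(W) — all W, so L
(7,4): →(5,4)(W), (2,4)(W) — all W, so L
(8,0): →(6,0)(W), (3,0)(W) — all W, so L
(8,1): →(6,1)(W), (3,1)(W) — all W, so L
(8,2): →(6,2)(W), (3,2)(W) — all W, so L
(8,3): →(6,3)(W), (3,3)(W) — all W, so L
(8,4): →(6,4)(W), (3,4)(W) — all W, so L
Every other cell has at least one move into one of the L cells above, so it is W.
The starting position (8,6) is W: Maya should move to (6,6), handing over an L position.

Maya wins.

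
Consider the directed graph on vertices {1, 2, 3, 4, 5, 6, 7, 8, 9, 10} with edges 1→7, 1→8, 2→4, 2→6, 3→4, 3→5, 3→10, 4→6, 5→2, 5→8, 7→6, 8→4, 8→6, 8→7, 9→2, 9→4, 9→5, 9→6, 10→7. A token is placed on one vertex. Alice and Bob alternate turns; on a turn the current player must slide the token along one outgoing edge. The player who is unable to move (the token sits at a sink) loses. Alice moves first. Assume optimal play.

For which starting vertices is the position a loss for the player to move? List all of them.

Classify positions by backward induction: terminal positions (no move available) are L. From any other position, the mover wins iff some move reaches an L.
Every edge goes from a vertex to one that appears earlier in the order 6, 4, 7, 8, 10, 2, 5, 9, 3, 1, so processing vertices in that order labels each vertex after all of its successors.
6: no outgoing edge → L
4: reaches L-position 6 → W
7: reaches L-position 6 → W
8: reaches L-position 6 → W
10: only reaches 7(W), which is W → L
2: reaches L-position 6 → W
5: only reaches 2(W), 8(W), all W → L
9: reaches L-position 5 → W
3: reaches L-position 5 → W
1: only reaches 8(W), 7(W), all W → L
The losing starting vertices are exactly the entries labelled L in this table (4 of them).

1, 5, 6, 10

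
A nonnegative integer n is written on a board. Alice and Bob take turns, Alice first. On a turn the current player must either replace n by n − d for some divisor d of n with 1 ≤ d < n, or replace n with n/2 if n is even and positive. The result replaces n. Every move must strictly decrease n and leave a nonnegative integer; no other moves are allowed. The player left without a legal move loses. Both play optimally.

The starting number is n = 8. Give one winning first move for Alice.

Move to 7.

Classify positions by backward induction: terminal positions (no move available) are L. From any other position, the mover wins iff some move reaches an L.
n=0: no move → L
n=1: no move → L
n=2: →1(L), so W
n=3: →2(W) only, which is W, so L
n=4: →3(L), so W
n=5: →4(W) only, which is W, so L
n=6: →3(L), so W
n=7: →6(W) only, which is W, so L
n=8: →7(L), so W
From 8, the L positions reachable in one move are: 7.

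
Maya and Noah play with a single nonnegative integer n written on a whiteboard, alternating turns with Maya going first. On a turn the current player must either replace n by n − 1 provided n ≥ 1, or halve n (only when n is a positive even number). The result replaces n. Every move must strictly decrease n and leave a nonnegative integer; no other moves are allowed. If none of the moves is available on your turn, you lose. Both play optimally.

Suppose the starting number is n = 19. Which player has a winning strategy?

Use the standard recursion: the mover loses at a terminal position; elsewhere, the mover wins exactly when some move hands the opponent an L position.
n=0: no move → L
n=1: W (go to 0, an L position)
n=2: L (sole option 1(W) is W)
n=3: W (go to 2, an L position)
n=4: W (go to 2, an L position)
n=5: L (sole option 4(W) is W)
n=6: W (go to 5, an L position)
n=7: L (sole option 6(W) is W)
n=8: W (go to 7, an L position)
n=9: L (sole option 8(W) is W)
n=10: W (go to 5, an L position)
n=11: L (sole option 10(W) is W)
n=12: W (go to 11, an L position)
n=13: L (sole option 12(W) is W)
n=14: W (go to 7, an L position)
n=15: L (sole option 14(W) is W)
n=16: W (go to 15, an L position)
n=17: L (sole option 16(W) is W)
n=18: W (go to 9, an L position)
n=19: L (sole option 18(W) is W)
Every move from 19 reaches a W position, so the mover loses.

Noah wins.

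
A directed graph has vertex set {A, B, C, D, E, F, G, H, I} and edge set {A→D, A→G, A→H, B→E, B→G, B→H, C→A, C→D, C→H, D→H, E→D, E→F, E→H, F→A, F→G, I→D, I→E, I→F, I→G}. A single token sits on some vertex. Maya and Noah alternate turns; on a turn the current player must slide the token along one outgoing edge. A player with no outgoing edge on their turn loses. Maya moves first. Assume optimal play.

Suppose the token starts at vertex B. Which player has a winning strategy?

Positions with no move are L. A position that does have a move is losing for the player to move precisely when every available move leads to a winning position for the opponent. Fill in the labels:
Every edge goes from a vertex to one that appears earlier in the order G, H, D, A, F, C, E, I, B, so processing vertices in that order labels each vertex after all of its successors.
G: no outgoing edge → L
H: no outgoing edge → L
D: W (go to H, an L position)
A: W (go to H, an L position)
F: W (go to G, an L position)
C: W (go to H, an L position)
E: W (go to H, an L position)
I: W (go to G, an L position)
B: W (go to H, an L position)
From B Maya can move to H, reaching an L position.

Maya wins.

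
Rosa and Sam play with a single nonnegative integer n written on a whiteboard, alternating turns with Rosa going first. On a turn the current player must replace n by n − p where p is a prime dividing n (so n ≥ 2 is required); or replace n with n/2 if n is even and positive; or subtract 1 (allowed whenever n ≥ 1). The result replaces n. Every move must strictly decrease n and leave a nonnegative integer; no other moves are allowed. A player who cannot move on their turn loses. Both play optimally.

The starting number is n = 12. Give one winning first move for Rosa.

Work bottom-up. With no move the player to move loses. Otherwise the position is W if at least one move leads to an L position for the opponent, and L if every move leads to a W.
n=0: no move → L
n=1: reaches L-position 0 → W
n=2: reaches L-position 0 → W
n=3: reaches L-position 0 → W
n=4: only reaches 2(W), 3(W), all W → L
n=5: reaches L-position 0 → W
n=6: reaches L-position 4 → W
n=7: reaches L-position 0 → W
n=8: reaches L-position 4 → W
n=9: only reaches 6(W), 8(W), all W → L
n=10: reaches L-position 9 → W
n=11: reaches L-position 0 → W
n=12: reaches L-position 9 → W
From 12, the L positions reachable in one move are: 9.

Move to 9.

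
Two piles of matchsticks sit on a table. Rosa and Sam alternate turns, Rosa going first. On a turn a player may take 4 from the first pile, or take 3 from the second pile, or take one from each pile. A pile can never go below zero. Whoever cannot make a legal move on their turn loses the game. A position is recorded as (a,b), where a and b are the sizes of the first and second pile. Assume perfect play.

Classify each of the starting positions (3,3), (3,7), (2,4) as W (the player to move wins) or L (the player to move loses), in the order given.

(3,3): W, (3,7): W, (2,4): L

Work bottom-up. With no move the player to move loses. Otherwise the position is W if at least one move leads to an L position for the opponent, and L if every move leads to a W.
No move ever increases a pile, so every position that can arise here has a ≤ 3 and b ≤ 7; it is enough to label the cells with 0 ≤ a ≤ 3 and 0 ≤ b ≤ 7.
Every move lowers a or b (never raises either), so fill the grid row by row in increasing a, and left to right within a row: each cell's successors are then already labelled.
      b=0  b=1  b=2  b=3  b=4  b=5  b=6  b=7
a=0:    L    L    L    W    W    W    L    L
a=1:    L    W    W    W    L    L    L    W
a=2:    L    W    L    W    L    W    W    W
a=3:    L    W    L    W    L    W    L    W
Cells with no legal move (terminal, hence L): (0,0), (0,1), (0,2), (1,0), (2,0), (3,0).
The remaining L cells, each justified by listing all of its moves:
(0,6): L (sole option (0,3)(W) is W)
(0,7): L (sole option (0,4)(W) is W)
(1,4): L (options (1,1)(W), (0,3)(W) are all W)
(1,5): L (options (1,2)(W), (0,4)(W) are all W)
(1,6): L (options (1,3)(W), (0,5)(W) are all W)
(2,2): L (sole option (1,1)(W) is W)
(2,4): L (options (2,1)(W), (1,3)(W) are all W)
(3,2): L (sole option (2,1)(W) is W)
(3,4): L (options (3,1)(W), (2,3)(W) are all W)
(3,6): L (options (3,3)(W), (2,5)(W) are all W)
Every other cell has at least one move into one of the L cells above, so it is W.
(3,3): the move to (3,0) reaches an L cell, so W
(3,7): the move to (3,4) reaches an L cell, so W
(2,4): one of the L cells justified above, so L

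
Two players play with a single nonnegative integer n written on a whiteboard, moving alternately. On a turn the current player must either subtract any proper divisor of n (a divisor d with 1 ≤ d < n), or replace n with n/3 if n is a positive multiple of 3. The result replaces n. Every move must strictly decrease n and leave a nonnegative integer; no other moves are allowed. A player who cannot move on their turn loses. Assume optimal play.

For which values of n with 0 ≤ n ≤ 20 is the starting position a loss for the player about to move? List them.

Use the standard recursion: the mover loses at a terminal position; elsewhere, the mover wins exactly when some move hands the opponent an L position.
n=0: no move → L
n=1: no move → L
n=2: can move to 1, which is L ⇒ W
n=3: can move to 1, which is L ⇒ W
n=4: moves to 2(W), 3(W); every one is W ⇒ L
n=5: can move to 4, which is L ⇒ W
n=6: can move to 4, which is L ⇒ W
n=7: the only move is to 6(W), a W ⇒ L
n=8: can move to 4, which is L ⇒ W
n=9: moves to 3(W), 6(W), 8(W); every one is W ⇒ L
n=10: can move to 9, which is L ⇒ W
n=11: the only move is to 10(W), a W ⇒ L
n=12: can move to 4, which is L ⇒ W
n=13: the only move is to 12(W), a W ⇒ L
n=14: can move to 7, which is L ⇒ W
n=15: moves to 5(W), 10(W), 12(W), 14(W); every one is W ⇒ L
n=16: can move to 15, which is L ⇒ W
n=17: the only move is to 16(W), a W ⇒ L
n=18: can move to 9, which is L ⇒ W
n=19: the only move is to 18(W), a W ⇒ L
n=20: can move to 15, which is L ⇒ W
The losing starting values of n are exactly the entries labelled L in this table (10 of them).

0, 1, 4, 7, 9, 11, 13, 15, 17, 19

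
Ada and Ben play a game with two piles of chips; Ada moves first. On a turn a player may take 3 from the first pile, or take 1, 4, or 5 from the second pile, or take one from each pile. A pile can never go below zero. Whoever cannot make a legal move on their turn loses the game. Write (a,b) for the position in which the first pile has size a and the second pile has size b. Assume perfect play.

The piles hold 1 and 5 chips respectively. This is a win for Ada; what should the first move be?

Move to (1,0).

Use the standard recursion: the mover loses at a terminal position; elsewhere, the mover wins exactly when some move hands the opponent an L position.
No move ever increases a pile, so every position that can arise here has a ≤ 1 and b ≤ 5; it is enough to label the cells with 0 ≤ a ≤ 1 and 0 ≤ b ≤ 5.
Every move lowers a or b (never raises either), so fill the grid row by row in increasing a, and left to right within a row: each cell's successors are then already labelled.
      b=0  b=1  b=2  b=3  b=4  b=5
a=0:    L    W    L    W    W    W
a=1:    L    W    L    W    W    W
Cells with no legal move (terminal, hence L): (0,0), (1,0).
The remaining L cells, each justified by listing all of its moves:
(0,2): only reaches (0,1)(W), which is W → L
(1,2): only reaches (1,1)(W), (0,1)(W), all W → L
Every other cell has at least one move into one of the L cells above, so it is W.
From (1,5), the L positions reachable in one move are: (1,0).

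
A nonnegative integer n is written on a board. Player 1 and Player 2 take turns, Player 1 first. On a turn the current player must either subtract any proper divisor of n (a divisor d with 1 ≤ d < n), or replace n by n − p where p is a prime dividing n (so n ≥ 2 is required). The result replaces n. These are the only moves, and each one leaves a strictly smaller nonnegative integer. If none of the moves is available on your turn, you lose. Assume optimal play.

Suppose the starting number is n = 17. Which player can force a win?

Positions with no move are L. A position that does have a move is losing for the player to move precisely when every available move leads to a winning position for the opponent. Fill in the labels:
n=0: no move → L
n=1: no move → L
n=2: →0(L), so W
n=3: →0(L), so W
n=4: →2(W), 3(W) — all W, so L
n=5: →0(L), so W
n=6: →4(L), so W
n=7: →0(L), so W
n=8: →4(L), so W
n=9: →6(W), 8(W) — all W, so L
n=10: →9(L), so W
n=11: →0(L), so W
n=12: →9(L), so W
n=13: →0(L), so W
n=14: →7(W), 12(W), 13(W) — all W, so L
n=15: →14(L), so W
n=16: →14(L), so W
n=17: →0(L), so W
The starting position 17 is W: Player 1 should move to 0, handing over an L position.

Player 1 wins.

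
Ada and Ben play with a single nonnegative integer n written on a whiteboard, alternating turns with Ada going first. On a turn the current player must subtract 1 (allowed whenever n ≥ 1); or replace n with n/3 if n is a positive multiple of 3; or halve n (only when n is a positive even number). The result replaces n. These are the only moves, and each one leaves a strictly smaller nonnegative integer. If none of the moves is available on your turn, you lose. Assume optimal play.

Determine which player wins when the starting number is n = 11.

Ben wins.

Classify positions by backward induction: terminal positions (no move available) are L. From any other position, the mover wins iff some move reaches an L.
n=0: no move → L
n=1: →0(L), so W
n=2: →1(W) only, which is W, so L
n=3: →2(L), so W
n=4: →2(L), so W
n=5: →4(W) only, which is W, so L
n=6: →2(L), so W
n=7: →6(W) only, which is W, so L
n=8: →7(L), so W
n=9: →3(W), 8(W) — all W, so L
n=10: →5(L), so W
n=11: →10(W) only, which is W, so L
The starting position 11 is L: whatever Ada does, the opponent receives a W position.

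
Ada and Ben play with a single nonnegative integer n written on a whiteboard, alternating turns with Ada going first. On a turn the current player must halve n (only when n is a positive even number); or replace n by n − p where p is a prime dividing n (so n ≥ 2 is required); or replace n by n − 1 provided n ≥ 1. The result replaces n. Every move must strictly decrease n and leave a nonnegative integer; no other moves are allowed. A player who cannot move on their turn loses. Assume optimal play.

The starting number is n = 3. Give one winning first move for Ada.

Work bottom-up. With no move the player to move loses. Otherwise the position is W if at least one move leads to an L position for the opponent, and L if every move leads to a W.
n=0: no move → L
n=1: can move to 0, which is L ⇒ W
n=2: can move to 0, which is L ⇒ W
n=3: can move to 0, which is L ⇒ W
From 3, the L positions reachable in one move are: 0.

Move to 0.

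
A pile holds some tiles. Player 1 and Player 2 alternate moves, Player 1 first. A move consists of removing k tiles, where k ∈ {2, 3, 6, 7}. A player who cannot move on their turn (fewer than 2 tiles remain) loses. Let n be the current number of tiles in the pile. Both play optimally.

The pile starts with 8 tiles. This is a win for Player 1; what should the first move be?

Remove 3, leaving 5.

Compute win/loss labels from the base case upward. A position with no move is L. Any other position is W if it can reach an L in one move, else L.
n=0: no move → L
n=1: no move → L
n=2: →0(L), so W
n=3: →1(L), so W
n=4: →1(L), so W
n=5: →3(W), 2(W) — all W, so L
n=6: →0(L), so W
n=7: →5(L), so W
n=8: →5(L), so W
From 8, the L positions reachable in one move are: 5, 1. Any move reaching one of these is winning.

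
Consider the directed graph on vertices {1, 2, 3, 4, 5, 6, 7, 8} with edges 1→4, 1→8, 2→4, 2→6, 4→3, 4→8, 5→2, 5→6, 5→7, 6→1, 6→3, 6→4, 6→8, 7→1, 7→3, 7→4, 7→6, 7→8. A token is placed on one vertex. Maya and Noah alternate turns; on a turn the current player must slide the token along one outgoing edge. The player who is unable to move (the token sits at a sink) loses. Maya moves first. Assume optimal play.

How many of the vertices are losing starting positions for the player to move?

3

Positions with no move are L. A position that does have a move is losing for the player to move precisely when every available move leads to a winning position for the opponent. Fill in the labels:
Every edge goes from a vertex to one that appears earlier in the order 8, 3, 4, 1, 6, 2, 7, 5, so processing vertices in that order labels each vertex after all of its successors.
8: no outgoing edge → L
3: no outgoing edge → L
4: W (go to 3, an L position)
1: W (go to 8, an L position)
6: W (go to 3, an L position)
2: L (options 6(W), 4(W) are all W)
7: W (go to 3, an L position)
5: W (go to 2, an L position)
The L vertices are 2, 3, 8; that is 3 in all.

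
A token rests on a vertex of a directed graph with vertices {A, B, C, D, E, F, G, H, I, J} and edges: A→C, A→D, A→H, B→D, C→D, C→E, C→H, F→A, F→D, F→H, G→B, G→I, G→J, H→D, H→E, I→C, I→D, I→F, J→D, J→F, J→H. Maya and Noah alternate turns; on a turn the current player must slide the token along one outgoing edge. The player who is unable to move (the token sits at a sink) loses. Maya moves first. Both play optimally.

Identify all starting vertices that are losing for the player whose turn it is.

D, E, G

Compute win/loss labels from the base case upward. A position with no move is L. Any other position is W if it can reach an L in one move, else L.
Every edge goes from a vertex to one that appears earlier in the order E, D, H, C, A, F, I, J, B, G, so processing vertices in that order labels each vertex after all of its successors.
E: no outgoing edge → L
D: no outgoing edge → L
H: W (go to D, an L position)
C: W (go to D, an L position)
A: W (go to D, an L position)
F: W (go to D, an L position)
I: W (go to D, an L position)
J: W (go to D, an L position)
B: W (go to D, an L position)
G: L (options B(W), J(W), I(W) are all W)
The losing starting vertices are exactly the entries labelled L in this table (3 of them).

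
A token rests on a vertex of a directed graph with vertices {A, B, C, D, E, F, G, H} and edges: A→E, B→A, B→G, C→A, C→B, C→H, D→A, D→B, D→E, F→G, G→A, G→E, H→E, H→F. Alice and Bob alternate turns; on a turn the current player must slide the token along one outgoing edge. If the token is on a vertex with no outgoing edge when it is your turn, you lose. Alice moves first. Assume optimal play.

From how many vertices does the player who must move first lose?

Label each position W (a win for the player to move) or L (a loss). A position with no legal move is L; any other position is W exactly when some move reaches an L, and L when every move reaches a W.
Every edge goes from a vertex to one that appears earlier in the order E, A, G, F, B, D, H, C, so processing vertices in that order labels each vertex after all of its successors.
E: no outgoing edge → L
A: reaches L-position E → W
G: reaches L-position E → W
F: only reaches G(W), which is W → L
B: only reaches G(W), A(W), all W → L
D: reaches L-position B → W
H: reaches L-position F → W
C: reaches L-position B → W
The L vertices are B, E, F; that is 3 in all.

3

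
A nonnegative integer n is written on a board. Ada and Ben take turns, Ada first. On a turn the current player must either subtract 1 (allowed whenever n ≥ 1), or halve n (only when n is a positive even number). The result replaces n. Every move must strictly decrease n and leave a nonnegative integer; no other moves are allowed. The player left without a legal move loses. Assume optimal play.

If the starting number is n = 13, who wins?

Ben wins.

Work bottom-up. With no move the player to move loses. Otherwise the position is W if at least one move leads to an L position for the opponent, and L if every move leads to a W.
n=0: no move → L
n=1: W (go to 0, an L position)
n=2: L (sole option 1(W) is W)
n=3: W (go to 2, an L position)
n=4: W (go to 2, an L position)
n=5: L (sole option 4(W) is W)
n=6: W (go to 5, an L position)
n=7: L (sole option 6(W) is W)
n=8: W (go to 7, an L position)
n=9: L (sole option 8(W) is W)
n=10: W (go to 5, an L position)
n=11: L (sole option 10(W) is W)
n=12: W (go to 11, an L position)
n=13: L (sole option 12(W) is W)
Every move from 13 reaches a W position, so the mover loses.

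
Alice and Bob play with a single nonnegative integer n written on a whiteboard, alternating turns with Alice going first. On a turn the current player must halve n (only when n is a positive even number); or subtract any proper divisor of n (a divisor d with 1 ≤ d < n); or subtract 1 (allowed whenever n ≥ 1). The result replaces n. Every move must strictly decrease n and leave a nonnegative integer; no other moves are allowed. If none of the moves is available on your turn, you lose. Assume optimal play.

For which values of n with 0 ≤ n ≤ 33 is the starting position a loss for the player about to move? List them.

0, 2, 5, 7, 9, 11, 13, 15, 17, 19, 21, 23, 25, 27, 29, 31, 33

Positions with no move are L. A position that does have a move is losing for the player to move precisely when every available move leads to a winning position for the opponent. Fill in the labels:
n=0: no move → L
n=1: reaches L-position 0 → W
n=2: only reaches 1(W), which is W → L
n=3: reaches L-position 2 → W
n=4: reaches L-position 2 → W
n=5: only reaches 4(W), which is W → L
n=6: reaches L-position 5 → W
n=7: only reaches 6(W), which is W → L
n=8: reaches L-position 7 → W
n=9: only reaches 6(W), 8(W), all W → L
n=10: reaches L-position 5 → W
n=11: only reaches 10(W), which is W → L
n=12: reaches L-position 9 → W
n=13: only reaches 12(W), which is W → L
n=14: reaches L-position 7 → W
n=15: only reaches 10(W), 12(W), 14(W), all W → L
n=16: reaches L-position 15 → W
n=17: only reaches 16(W), which is W → L
n=18: reaches L-position 9 → W
n=19: only reaches 18(W), which is W → L
n=20: reaches L-position 15 → W
n=21: only reaches 14(W), 18(W), 20(W), all W → L
n=22: reaches L-position 11 → W
n=23: only reaches 22(W), which is W → L
n=24: reaches L-position 21 → W
n=25: only reaches 20(W), 24(W), all W → L
n=26: reaches L-position 13 → W
n=27: only reaches 18(W), 24(W), 26(W), all W → L
n=28: reaches L-position 21 → W
n=29: only reaches 28(W), which is W → L
n=30: reaches L-position 15 → W
n=31: only reaches 30(W), which is W → L
n=32: reaches L-position 31 → W
n=33: only reaches 22(W), 30(W), 32(W), all W → L
Reading off the rows marked L gives the requested list; there are 17 such values of n.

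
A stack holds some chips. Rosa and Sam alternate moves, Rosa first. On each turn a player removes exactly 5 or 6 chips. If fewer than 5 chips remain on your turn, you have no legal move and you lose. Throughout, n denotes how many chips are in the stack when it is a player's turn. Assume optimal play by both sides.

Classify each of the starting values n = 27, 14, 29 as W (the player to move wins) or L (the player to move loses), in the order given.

27: W, 14: L, 29: W

Compute win/loss labels from the base case upward. A position with no move is L. Any other position is W if it can reach an L in one move, else L.
n=0: no move → L
n=1: no move → L
n=2: no move → L
n=3: no move → L
n=4: no move → L
n=5: →0(L), so W
n=6: →1(L), so W
n=7: →2(L), so W
n=8: →3(L), so W
n=9: →4(L), so W
n=10: →4(L), so W
n=11: →6(W), 5(W) — all W, so L
n=12: →7(W), 6(W) — all W, so L
n=13: →8(W), 7(W) — all W, so L
n=14: →9(W), 8(W) — all W, so L
n=15: →10(W), 9(W) — all W, so L
n=16: →11(L), so W
n=17: →12(L), so W
n=18: →13(L), so W
n=19: →14(L), so W
n=20: →15(L), so W
n=21: →15(L), so W
n=22: →17(W), 16(W) — all W, so L
n=23: →18(W), 17(W) — all W, so L
n=24: →19(W), 18(W) — all W, so L
n=25: →20(W), 19(W) — all W, so L
n=26: →21(W), 20(W) — all W, so L
n=27: →22(L), so W
n=28: →23(L), so W
n=29: →24(L), so W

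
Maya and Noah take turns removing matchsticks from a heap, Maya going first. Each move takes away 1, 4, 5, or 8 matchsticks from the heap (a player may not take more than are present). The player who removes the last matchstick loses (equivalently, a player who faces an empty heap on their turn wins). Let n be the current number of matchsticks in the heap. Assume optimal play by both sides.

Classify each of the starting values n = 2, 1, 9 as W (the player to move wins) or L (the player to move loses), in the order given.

Positions with no move are W. A position that does have a move is losing for the player to move precisely when every available move leads to a winning position for the opponent. Fill in the labels:
n=0: no move; the opponent has just taken the last matchstick and therefore loses → W
n=1: only reaches 0(W), which is W → L
n=2: reaches L-position 1 → W
n=3: only reaches 2(W), which is W → L
n=4: reaches L-position 3 → W
n=5: reaches L-position 1 → W
n=6: reaches L-position 1 → W
n=7: reaches L-position 3 → W
n=8: reaches L-position 3 → W
n=9: reaches L-position 1 → W

2: W, 1: L, 9: W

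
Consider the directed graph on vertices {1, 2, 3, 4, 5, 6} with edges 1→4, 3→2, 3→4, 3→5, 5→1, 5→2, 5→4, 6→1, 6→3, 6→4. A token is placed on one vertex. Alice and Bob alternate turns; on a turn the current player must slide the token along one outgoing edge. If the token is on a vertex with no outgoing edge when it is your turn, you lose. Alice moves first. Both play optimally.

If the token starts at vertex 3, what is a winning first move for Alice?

Move to 4.

Positions with no move are L. A position that does have a move is losing for the player to move precisely when every available move leads to a winning position for the opponent. Fill in the labels:
Every edge goes from a vertex to one that appears earlier in the order 2, 4, 1, 5, 3, 6, so processing vertices in that order labels each vertex after all of its successors.
2: no outgoing edge → L
4: no outgoing edge → L
1: W (go to 4, an L position)
5: W (go to 4, an L position)
3: W (go to 4, an L position)
6: W (go to 4, an L position)
From 3, the L positions reachable in one move are: 4, 2. Any move reaching one of these is winning.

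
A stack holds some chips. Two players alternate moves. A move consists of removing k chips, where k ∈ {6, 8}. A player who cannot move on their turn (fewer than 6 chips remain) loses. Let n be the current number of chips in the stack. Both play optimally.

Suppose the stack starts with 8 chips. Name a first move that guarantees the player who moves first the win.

Compute win/loss labels from the base case upward. A position with no move is L. Any other position is W if it can reach an L in one move, else L.
n=0: no move → L
n=1: no move → L
n=2: no move → L
n=3: no move → L
n=4: no move → L
n=5: no move → L
n=6: →0(L), so W
n=7: →1(L), so W
n=8: →2(L), so W
From 8, the L positions reachable in one move are: 2, 0. Any move reaching one of these is winning.

Remove 6, leaving 2.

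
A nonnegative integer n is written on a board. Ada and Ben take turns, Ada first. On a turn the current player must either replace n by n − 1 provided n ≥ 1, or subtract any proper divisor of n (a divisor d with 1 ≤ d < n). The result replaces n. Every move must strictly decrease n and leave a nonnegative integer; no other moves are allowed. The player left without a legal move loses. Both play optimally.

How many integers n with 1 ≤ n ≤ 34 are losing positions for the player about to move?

Use the standard recursion: the mover loses at a terminal position; elsewhere, the mover wins exactly when some move hands the opponent an L position.
n=0: no move → L
n=1: can move to 0, which is L ⇒ W
n=2: the only move is to 1(W), a W ⇒ L
n=3: can move to 2, which is L ⇒ W
n=4: can move to 2, which is L ⇒ W
n=5: the only move is to 4(W), a W ⇒ L
n=6: can move to 5, which is L ⇒ W
n=7: the only move is to 6(W), a W ⇒ L
n=8: can move to 7, which is L ⇒ W
n=9: moves to 6(W), 8(W); every one is W ⇒ L
n=10: can move to 5, which is L ⇒ W
n=11: the only move is to 10(W), a W ⇒ L
n=12: can move to 9, which is L ⇒ W
n=13: the only move is to 12(W), a W ⇒ L
n=14: can move to 7, which is L ⇒ W
n=15: moves to 10(W), 12(W), 14(W); every one is W ⇒ L
n=16: can move to 15, which is L ⇒ W
n=17: the only move is to 16(W), a W ⇒ L
n=18: can move to 9, which is L ⇒ W
n=19: the only move is to 18(W), a W ⇒ L
n=20: can move to 15, which is L ⇒ W
n=21: moves to 14(W), 18(W), 20(W); every one is W ⇒ L
n=22: can move to 11, which is L ⇒ W
n=23: the only move is to 22(W), a W ⇒ L
n=24: can move to 21, which is L ⇒ W
n=25: moves to 20(W), 24(W); every one is W ⇒ L
n=26: can move to 13, which is L ⇒ W
n=27: moves to 18(W), 24(W), 26(W); every one is W ⇒ L
n=28: can move to 21, which is L ⇒ W
n=29: the only move is to 28(W), a W ⇒ L
n=30: can move to 15, which is L ⇒ W
n=31: the only move is to 30(W), a W ⇒ L
n=32: can move to 31, which is L ⇒ W
n=33: moves to 22(W), 30(W), 32(W); every one is W ⇒ L
n=34: can move to 17, which is L ⇒ W
L entries with 1 ≤ n ≤ 34 (n=0 is outside the asked range and is not counted): n = 2, 5, 7, 9, 11, 13, 15, 17, 19, 21, 23, 25, 27, 29, 31, 33; that makes 16.

16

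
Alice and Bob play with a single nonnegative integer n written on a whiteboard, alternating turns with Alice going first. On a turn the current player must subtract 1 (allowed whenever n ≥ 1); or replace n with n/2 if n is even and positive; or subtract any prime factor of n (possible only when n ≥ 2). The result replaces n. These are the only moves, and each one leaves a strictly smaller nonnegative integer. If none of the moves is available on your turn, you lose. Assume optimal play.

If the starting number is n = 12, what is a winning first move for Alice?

Compute win/loss labels from the base case upward. A position with no move is L. Any other position is W if it can reach an L in one move, else L.
n=0: no move → L
n=1: can move to 0, which is L ⇒ W
n=2: can move to 0, which is L ⇒ W
n=3: can move to 0, which is L ⇒ W
n=4: moves to 2(W), 3(W); every one is W ⇒ L
n=5: can move to 0, which is L ⇒ W
n=6: can move to 4, which is L ⇒ W
n=7: can move to 0, which is L ⇒ W
n=8: can move to 4, which is L ⇒ W
n=9: moves to 6(W), 8(W); every one is W ⇒ L
n=10: can move to 9, which is L ⇒ W
n=11: can move to 0, which is L ⇒ W
n=12: can move to 9, which is L ⇒ W
From 12, the L positions reachable in one move are: 9.

Move to 9.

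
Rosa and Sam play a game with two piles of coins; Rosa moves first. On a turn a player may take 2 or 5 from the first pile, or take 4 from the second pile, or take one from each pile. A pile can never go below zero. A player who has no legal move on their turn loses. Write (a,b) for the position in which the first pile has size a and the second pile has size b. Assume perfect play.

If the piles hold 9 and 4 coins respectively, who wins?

Sam wins.

Work bottom-up. With no move the player to move loses. Otherwise the position is W if at least one move leads to an L position for the opponent, and L if every move leads to a W.
No move ever increases a pile, so every position that can arise here has a ≤ 9 and b ≤ 4; it is enough to label the cells with 0 ≤ a ≤ 9 and 0 ≤ b ≤ 4.
Every move lowers a or b (never raises either), so fill the grid row by row in increasing a, and left to right within a row: each cell's successors are then already labelled.
      b=0  b=1  b=2  b=3  b=4
a=0:    L    L    L    L    W
a=1:    L    W    W    W    W
a=2:    W    W    W    W    L
a=3:    W    L    L    L    L
a=4:    L    L    W    W    W
a=5:    W    W    W    W    W
a=6:    W    W    L    L    L
a=7:    L    L    L    W    W
a=8:    L    W    W    W    W
a=9:    W    W    W    L    L
Cells with no legal move (terminal, hence L): (0,0), (0,1), (0,2), (0,3), (1,0).
The remaining L cells, each justified by listing all of its moves:
(2,4): only reaches (0,4)(W), (2,0)(W), (1,3)(W), all W → L
(3,1): only reaches (1,1)(W), (2,0)(W), all W → L
(3,2): only reaches (1,2)(W), (2,1)(W), all W → L
(3,3): only reaches (1,3)(W), (2,2)(W), all W → L
(3,4): only reaches (1,4)(W), (3,0)(W), (2,3)(W), all W → L
(4,0): only reaches (2,0)(W), which is W → L
(4,1): only reaches (2,1)(W), (3,0)(W), all W → L
(6,2): only reaches (4,2)(W), (1,2)(W), (5,1)(W), all W → L
(6,3): only reaches (4,3)(W), (1,3)(W), (5,2)(W), all W → L
(6,4): only reaches (4,4)(W), (1,4)(W), (6,0)(W), (5,3)(W), all W → L
(7,0): only reaches (5,0)(W), (2,0)(W), all W → L
(7,1): only reaches (5,1)(W), (2,1)(W), (6,0)(W), all W → L
(7,2): only reaches (5,2)(W), (2,2)(W), (6,1)(W), all W → L
(8,0): only reaches (6,0)(W), (3,0)(W), all W → L
(9,3): only reaches (7,3)(W), (4,3)(W), (8,2)(W), all W → L
(9,4): only reaches (7,4)(W), (4,4)(W), (9,0)(W), (8,3)(W), all W → L
Every other cell has at least one move into one of the L cells above, so it is W.
The starting position (9,4) is L: whatever Rosa does, the opponent receives a W position.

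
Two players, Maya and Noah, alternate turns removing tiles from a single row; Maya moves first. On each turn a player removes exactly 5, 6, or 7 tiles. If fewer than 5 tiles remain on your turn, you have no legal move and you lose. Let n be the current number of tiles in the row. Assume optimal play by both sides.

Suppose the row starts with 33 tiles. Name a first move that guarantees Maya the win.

Work bottom-up. With no move the player to move loses. Otherwise the position is W if at least one move leads to an L position for the opponent, and L if every move leads to a W.
n=0: no move → L
n=1: no move → L
n=2: no move → L
n=3: no move → L
n=4: no move → L
n=5: →0(L), so W
n=6: →1(L), so W
n=7: →2(L), so W
n=8: →3(L), so W
n=9: →4(L), so W
n=10: →4(L), so W
n=11: →4(L), so W
n=12: →7(W), 6(W), 5(W) — all W, so L
n=13: →8(W), 7(W), 6(W) — all W, so L
n=14: →9(W), 8(W), 7(W) — all W, so L
n=15: →10(W), 9(W), 8(W) — all W, so L
n=16: →11(W), 10(W), 9(W) — all W, so L
n=17: →12(L), so W
n=18: →13(L), so W
n=19: →14(L), so W
n=20: →15(L), so W
n=21: →16(L), so W
n=22: →16(L), so W
n=23: →16(L), so W
n=24: →19(W), 18(W), 17(W) — all W, so L
n=25: →20(W), 19(W), 18(W) — all W, so L
n=26: →21(W), 20(W), 19(W) — all W, so L
n=27: →22(W), 21(W), 20(W) — all W, so L
n=28: →23(W), 22(W), 21(W) — all W, so L
n=29: →24(L), so W
n=30: →25(L), so W
n=31: →26(L), so W
n=32: →27(L), so W
n=33: →28(L), so W
From 33, the L positions reachable in one move are: 28, 27, 26. Any move reaching one of these is winning.

Remove 5, leaving 28.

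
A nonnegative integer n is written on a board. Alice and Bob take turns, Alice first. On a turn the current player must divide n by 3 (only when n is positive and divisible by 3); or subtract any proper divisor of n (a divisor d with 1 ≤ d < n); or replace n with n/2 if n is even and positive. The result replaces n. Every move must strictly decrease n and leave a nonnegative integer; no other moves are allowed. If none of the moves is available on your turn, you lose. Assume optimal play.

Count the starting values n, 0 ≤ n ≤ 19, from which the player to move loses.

10

Label each position W (a win for the player to move) or L (a loss). A position with no legal move is L; any other position is W exactly when some move reaches an L, and L when every move reaches a W.
n=0: no move → L
n=1: no move → L
n=2: can move to 1, which is L ⇒ W
n=3: can move to 1, which is L ⇒ W
n=4: moves to 2(W), 3(W); every one is W ⇒ L
n=5: can move to 4, which is L ⇒ W
n=6: can move to 4, which is L ⇒ W
n=7: the only move is to 6(W), a W ⇒ L
n=8: can move to 4, which is L ⇒ W
n=9: moves to 3(W), 6(W), 8(W); every one is W ⇒ L
n=10: can move to 9, which is L ⇒ W
n=11: the only move is to 10(W), a W ⇒ L
n=12: can move to 4, which is L ⇒ W
n=13: the only move is to 12(W), a W ⇒ L
n=14: can move to 7, which is L ⇒ W
n=15: moves to 5(W), 10(W), 12(W), 14(W); every one is W ⇒ L
n=16: can move to 15, which is L ⇒ W
n=17: the only move is to 16(W), a W ⇒ L
n=18: can move to 9, which is L ⇒ W
n=19: the only move is to 18(W), a W ⇒ L
L entries with 0 ≤ n ≤ 19: n = 0, 1, 4, 7, 9, 11, 13, 15, 17, 19; that makes 10.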